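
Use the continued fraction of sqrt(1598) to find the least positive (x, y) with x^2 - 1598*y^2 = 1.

First expand sqrt(1598) as a continued fraction. With x_i = (sqrt(1598) + m_i)/d_i and (m_0, d_0) = (0, 1): a_0 = floor(sqrt(1598)) = 39, since 39^2 = 1521 <= 1598 < 1600 = 40^2.
Iterate m_{i+1} = d_i*a_i - m_i, d_{i+1} = (1598 - m_{i+1}^2)/d_i, a_{i+1} = floor((a_0 + m_{i+1})/d_{i+1}):
  m_1 = 1*39 - 0 = 39, d_1 = (1598 - 39^2)/1 = 77/1 = 77, a_1 = floor((39 + 39)/77) = 1.
  m_2 = 77*1 - 39 = 38, d_2 = (1598 - 38^2)/77 = 154/77 = 2, a_2 = floor((39 + 38)/2) = 38.
  m_3 = 2*38 - 38 = 38, d_3 = (1598 - 38^2)/2 = 154/2 = 77, a_3 = floor((39 + 38)/77) = 1.
  m_4 = 77*1 - 38 = 39, d_4 = (1598 - 39^2)/77 = 77/77 = 1, a_4 = floor((39 + 39)/1) = 78.
  m_5 = 1*78 - 39 = 39, d_5 = (1598 - 39^2)/1 = 77/1 = 77: (m_5, d_5) = (m_1, d_1) = (39, 77), so from here the quotients repeat a_1, ..., a_4; the period length is 4.
So sqrt(1598) = [39; (1, 38, 1, 78)] with period length k = 4.
k is even, so the fundamental solution of x^2 - 1598y^2 = 1 is (p_{k-1}, q_{k-1}) = (p_3, q_3); compute convergents through index 3.
Convergents (p_i = a_i*p_{i-1} + p_{i-2}, q_i = a_i*q_{i-1} + q_{i-2} with p_{-2}=0, p_{-1}=1, q_{-2}=1, q_{-1}=0):
  i=0: a_0=39, p_0 = 39*1 + 0 = 39, q_0 = 39*0 + 1 = 1.
  i=1: a_1=1, p_1 = 1*39 + 1 = 40, q_1 = 1*1 + 0 = 1.
  i=2: a_2=38, p_2 = 38*40 + 39 = 1559, q_2 = 38*1 + 1 = 39.
  i=3: a_3=1, p_3 = 1*1559 + 40 = 1599, q_3 = 1*39 + 1 = 40.
Check: 1599^2 - 1598*40^2 = 2556801 - 2556800 = 1, so (x, y) = (1599, 40) solves the equation, and by the theorem it is the least positive solution.

(x, y) = (1599, 40)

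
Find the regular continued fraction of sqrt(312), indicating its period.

[17; (1, 1, 1, 34)]

Write x_i = (sqrt(312) + m_i)/d_i with (m_0, d_0) = (0, 1). a_0 = floor(sqrt(312)) = 17, since 17^2 = 289 <= 312 < 324 = 18^2.
Iterate m_{i+1} = d_i*a_i - m_i, d_{i+1} = (312 - m_{i+1}^2)/d_i, a_{i+1} = floor((a_0 + m_{i+1})/d_{i+1}):
  m_1 = 1*17 - 0 = 17, d_1 = (312 - 17^2)/1 = 23/1 = 23, a_1 = floor((17 + 17)/23) = 1.
  m_2 = 23*1 - 17 = 6, d_2 = (312 - 6^2)/23 = 276/23 = 12, a_2 = floor((17 + 6)/12) = 1.
  m_3 = 12*1 - 6 = 6, d_3 = (312 - 6^2)/12 = 276/12 = 23, a_3 = floor((17 + 6)/23) = 1.
  m_4 = 23*1 - 6 = 17, d_4 = (312 - 17^2)/23 = 23/23 = 1, a_4 = floor((17 + 17)/1) = 34.
  m_5 = 1*34 - 17 = 17, d_5 = (312 - 17^2)/1 = 23/1 = 23: (m_5, d_5) = (m_1, d_1) = (17, 23), so from here the quotients repeat a_1, ..., a_4; the period length is 4.
Hence the expansion of sqrt(312) is a_0 = 17 followed by the repeating block 1, 1, 1, 34 (period 4).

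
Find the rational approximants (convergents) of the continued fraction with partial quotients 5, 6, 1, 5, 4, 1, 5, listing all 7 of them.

Using the convergent recurrence p_i = a_i*p_{i-1} + p_{i-2}, q_i = a_i*q_{i-1} + q_{i-2} with p_{-2}=0, p_{-1}=1, q_{-2}=1, q_{-1}=0:
  i=0: a_0=5, p_0 = 5*1 + 0 = 5, q_0 = 5*0 + 1 = 1.
  i=1: a_1=6, p_1 = 6*5 + 1 = 31, q_1 = 6*1 + 0 = 6.
  i=2: a_2=1, p_2 = 1*31 + 5 = 36, q_2 = 1*6 + 1 = 7.
  i=3: a_3=5, p_3 = 5*36 + 31 = 211, q_3 = 5*7 + 6 = 41.
  i=4: a_4=4, p_4 = 4*211 + 36 = 880, q_4 = 4*41 + 7 = 171.
  i=5: a_5=1, p_5 = 1*880 + 211 = 1091, q_5 = 1*171 + 41 = 212.
  i=6: a_6=5, p_6 = 5*1091 + 880 = 6335, q_6 = 5*212 + 171 = 1231.

5/1, 31/6, 36/7, 211/41, 880/171, 1091/212, 6335/1231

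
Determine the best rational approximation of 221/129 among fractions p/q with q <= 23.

Expand x = 221/129 as a continued fraction with the Euclidean algorithm:
  221 = 1*129 + 92, so a_0 = 1.
  129 = 1*92 + 37, so a_1 = 1.
  92 = 2*37 + 18, so a_2 = 2.
  37 = 2*18 + 1, so a_3 = 2.
  18 = 18*1 + 0, so a_4 = 18.
so x = [1; 1, 2, 2, 18].
Convergents (p_i = a_i*p_{i-1} + p_{i-2}, q_i = a_i*q_{i-1} + q_{i-2} with p_{-2}=0, p_{-1}=1, q_{-2}=1, q_{-1}=0), until the denominator exceeds 23:
  i=0: a_0=1, p_0 = 1*1 + 0 = 1, q_0 = 1*0 + 1 = 1.
  i=1: a_1=1, p_1 = 1*1 + 1 = 2, q_1 = 1*1 + 0 = 1.
  i=2: a_2=2, p_2 = 2*2 + 1 = 5, q_2 = 2*1 + 1 = 3.
  i=3: a_3=2, p_3 = 2*5 + 2 = 12, q_3 = 2*3 + 1 = 7.
  i=4: a_4=18, p_4 = 18*12 + 5 = 221, q_4 = 18*7 + 3 = 129.
q_4 = 129 > 23, so the last convergent with denominator <= 23 is p_3/q_3 = 12/7.
The closest fraction with denominator <= 23 is either p_3/q_3 or the intermediate fraction (k*p_3 + p_2)/(k*q_3 + q_2) with the largest k >= 1 whose denominator stays <= 23; these approach x as k grows, and every other convergent or intermediate fraction in range is farther away.
Largest k: floor((23 - q_2)/q_3) = floor((23 - 3)/7) = 2.
That gives (2*12 + 5)/(2*7 + 3) = 29/17.
Compare the errors: |x - 12/7| = |221*7 - 12*129|/(129*7) = 1/903, and |x - 29/17| = |221*17 - 29*129|/(129*17) = 16/2193.
Cross-multiplying, 1*2193 = 2193 < 14448 = 16*903, so 1/903 is smaller: the convergent 12/7 is closer to x than 29/17.

12/7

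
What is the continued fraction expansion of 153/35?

Run the Euclidean algorithm on 153 and 35; the successive quotients are the partial quotients a_0, a_1, ... (each step inverts the fractional part left over by the previous one):
  153 = 4*35 + 13, so a_0 = 4.
  35 = 2*13 + 9, so a_1 = 2.
  13 = 1*9 + 4, so a_2 = 1.
  9 = 2*4 + 1, so a_3 = 2.
  4 = 4*1 + 0, so a_4 = 4.
The remainder reaches 0 after 5 divisions, so the expansion has 5 partial quotients, read off in order.

[4; 2, 1, 2, 4]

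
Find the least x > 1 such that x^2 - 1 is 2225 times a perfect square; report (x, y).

(x, y) = (500001, 10600)

First expand sqrt(2225) as a continued fraction. With x_i = (sqrt(2225) + m_i)/d_i and (m_0, d_0) = (0, 1): a_0 = floor(sqrt(2225)) = 47, since 47^2 = 2209 <= 2225 < 2304 = 48^2.
Iterate m_{i+1} = d_i*a_i - m_i, d_{i+1} = (2225 - m_{i+1}^2)/d_i, a_{i+1} = floor((a_0 + m_{i+1})/d_{i+1}):
  m_1 = 1*47 - 0 = 47, d_1 = (2225 - 47^2)/1 = 16/1 = 16, a_1 = floor((47 + 47)/16) = 5.
  m_2 = 16*5 - 47 = 33, d_2 = (2225 - 33^2)/16 = 1136/16 = 71, a_2 = floor((47 + 33)/71) = 1.
  m_3 = 71*1 - 33 = 38, d_3 = (2225 - 38^2)/71 = 781/71 = 11, a_3 = floor((47 + 38)/11) = 7.
  m_4 = 11*7 - 38 = 39, d_4 = (2225 - 39^2)/11 = 704/11 = 64, a_4 = floor((47 + 39)/64) = 1.
  m_5 = 64*1 - 39 = 25, d_5 = (2225 - 25^2)/64 = 1600/64 = 25, a_5 = floor((47 + 25)/25) = 2.
  m_6 = 25*2 - 25 = 25, d_6 = (2225 - 25^2)/25 = 1600/25 = 64, a_6 = floor((47 + 25)/64) = 1.
  m_7 = 64*1 - 25 = 39, d_7 = (2225 - 39^2)/64 = 704/64 = 11, a_7 = floor((47 + 39)/11) = 7.
  m_8 = 11*7 - 39 = 38, d_8 = (2225 - 38^2)/11 = 781/11 = 71, a_8 = floor((47 + 38)/71) = 1.
  m_9 = 71*1 - 38 = 33, d_9 = (2225 - 33^2)/71 = 1136/71 = 16, a_9 = floor((47 + 33)/16) = 5.
  m_10 = 16*5 - 33 = 47, d_10 = (2225 - 47^2)/16 = 16/16 = 1, a_10 = floor((47 + 47)/1) = 94.
  m_11 = 1*94 - 47 = 47, d_11 = (2225 - 47^2)/1 = 16/1 = 16: (m_11, d_11) = (m_1, d_1) = (47, 16), so from here the quotients repeat a_1, ..., a_10; the period length is 10.
So sqrt(2225) = [47; (5, 1, 7, 1, 2, 1, 7, 1, 5, 94)] with period length k = 10.
k is even, so the fundamental solution of x^2 - 2225y^2 = 1 is (p_{k-1}, q_{k-1}) = (p_9, q_9); compute convergents through index 9.
Convergents (p_i = a_i*p_{i-1} + p_{i-2}, q_i = a_i*q_{i-1} + q_{i-2} with p_{-2}=0, p_{-1}=1, q_{-2}=1, q_{-1}=0):
  i=0: a_0=47, p_0 = 47*1 + 0 = 47, q_0 = 47*0 + 1 = 1.
  i=1: a_1=5, p_1 = 5*47 + 1 = 236, q_1 = 5*1 + 0 = 5.
  i=2: a_2=1, p_2 = 1*236 + 47 = 283, q_2 = 1*5 + 1 = 6.
  i=3: a_3=7, p_3 = 7*283 + 236 = 2217, q_3 = 7*6 + 5 = 47.
  i=4: a_4=1, p_4 = 1*2217 + 283 = 2500, q_4 = 1*47 + 6 = 53.
  i=5: a_5=2, p_5 = 2*2500 + 2217 = 7217, q_5 = 2*53 + 47 = 153.
  i=6: a_6=1, p_6 = 1*7217 + 2500 = 9717, q_6 = 1*153 + 53 = 206.
  i=7: a_7=7, p_7 = 7*9717 + 7217 = 75236, q_7 = 7*206 + 153 = 1595.
  i=8: a_8=1, p_8 = 1*75236 + 9717 = 84953, q_8 = 1*1595 + 206 = 1801.
  i=9: a_9=5, p_9 = 5*84953 + 75236 = 500001, q_9 = 5*1801 + 1595 = 10600.
Check: 500001^2 - 2225*10600^2 = 250001000001 - 250001000000 = 1, so (x, y) = (500001, 10600) solves the equation, and by the theorem it is the least positive solution.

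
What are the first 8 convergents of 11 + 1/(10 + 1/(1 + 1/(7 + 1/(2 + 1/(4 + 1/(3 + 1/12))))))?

Using the convergent recurrence p_i = a_i*p_{i-1} + p_{i-2}, q_i = a_i*q_{i-1} + q_{i-2} with p_{-2}=0, p_{-1}=1, q_{-2}=1, q_{-1}=0:
  i=0: a_0=11, p_0 = 11*1 + 0 = 11, q_0 = 11*0 + 1 = 1.
  i=1: a_1=10, p_1 = 10*11 + 1 = 111, q_1 = 10*1 + 0 = 10.
  i=2: a_2=1, p_2 = 1*111 + 11 = 122, q_2 = 1*10 + 1 = 11.
  i=3: a_3=7, p_3 = 7*122 + 111 = 965, q_3 = 7*11 + 10 = 87.
  i=4: a_4=2, p_4 = 2*965 + 122 = 2052, q_4 = 2*87 + 11 = 185.
  i=5: a_5=4, p_5 = 4*2052 + 965 = 9173, q_5 = 4*185 + 87 = 827.
  i=6: a_6=3, p_6 = 3*9173 + 2052 = 29571, q_6 = 3*827 + 185 = 2666.
  i=7: a_7=12, p_7 = 12*29571 + 9173 = 364025, q_7 = 12*2666 + 827 = 32819.

11/1, 111/10, 122/11, 965/87, 2052/185, 9173/827, 29571/2666, 364025/32819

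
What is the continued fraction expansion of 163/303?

[0; 1, 1, 6, 11, 2]

Run the Euclidean algorithm on 163 and 303; the successive quotients are the partial quotients a_0, a_1, ... (each step inverts the fractional part left over by the previous one):
  163 = 0*303 + 163, so a_0 = 0.
  303 = 1*163 + 140, so a_1 = 1.
  163 = 1*140 + 23, so a_2 = 1.
  140 = 6*23 + 2, so a_3 = 6.
  23 = 11*2 + 1, so a_4 = 11.
  2 = 2*1 + 0, so a_5 = 2.
The remainder reaches 0 after 6 divisions, so the expansion has 6 partial quotients, read off in order.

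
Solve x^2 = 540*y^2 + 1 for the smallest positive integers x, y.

(x, y) = (119071, 5124)

First expand sqrt(540) as a continued fraction. With x_i = (sqrt(540) + m_i)/d_i and (m_0, d_0) = (0, 1): a_0 = floor(sqrt(540)) = 23, since 23^2 = 529 <= 540 < 576 = 24^2.
Iterate m_{i+1} = d_i*a_i - m_i, d_{i+1} = (540 - m_{i+1}^2)/d_i, a_{i+1} = floor((a_0 + m_{i+1})/d_{i+1}):
  m_1 = 1*23 - 0 = 23, d_1 = (540 - 23^2)/1 = 11/1 = 11, a_1 = floor((23 + 23)/11) = 4.
  m_2 = 11*4 - 23 = 21, d_2 = (540 - 21^2)/11 = 99/11 = 9, a_2 = floor((23 + 21)/9) = 4.
  m_3 = 9*4 - 21 = 15, d_3 = (540 - 15^2)/9 = 315/9 = 35, a_3 = floor((23 + 15)/35) = 1.
  m_4 = 35*1 - 15 = 20, d_4 = (540 - 20^2)/35 = 140/35 = 4, a_4 = floor((23 + 20)/4) = 10.
  m_5 = 4*10 - 20 = 20, d_5 = (540 - 20^2)/4 = 140/4 = 35, a_5 = floor((23 + 20)/35) = 1.
  m_6 = 35*1 - 20 = 15, d_6 = (540 - 15^2)/35 = 315/35 = 9, a_6 = floor((23 + 15)/9) = 4.
  m_7 = 9*4 - 15 = 21, d_7 = (540 - 21^2)/9 = 99/9 = 11, a_7 = floor((23 + 21)/11) = 4.
  m_8 = 11*4 - 21 = 23, d_8 = (540 - 23^2)/11 = 11/11 = 1, a_8 = floor((23 + 23)/1) = 46.
  m_9 = 1*46 - 23 = 23, d_9 = (540 - 23^2)/1 = 11/1 = 11: (m_9, d_9) = (m_1, d_1) = (23, 11), so from here the quotients repeat a_1, ..., a_8; the period length is 8.
So sqrt(540) = [23; (4, 4, 1, 10, 1, 4, 4, 46)] with period length k = 8.
k is even, so the fundamental solution of x^2 - 540y^2 = 1 is (p_{k-1}, q_{k-1}) = (p_7, q_7); compute convergents through index 7.
Convergents (p_i = a_i*p_{i-1} + p_{i-2}, q_i = a_i*q_{i-1} + q_{i-2} with p_{-2}=0, p_{-1}=1, q_{-2}=1, q_{-1}=0):
  i=0: a_0=23, p_0 = 23*1 + 0 = 23, q_0 = 23*0 + 1 = 1.
  i=1: a_1=4, p_1 = 4*23 + 1 = 93, q_1 = 4*1 + 0 = 4.
  i=2: a_2=4, p_2 = 4*93 + 23 = 395, q_2 = 4*4 + 1 = 17.
  i=3: a_3=1, p_3 = 1*395 + 93 = 488, q_3 = 1*17 + 4 = 21.
  i=4: a_4=10, p_4 = 10*488 + 395 = 5275, q_4 = 10*21 + 17 = 227.
  i=5: a_5=1, p_5 = 1*5275 + 488 = 5763, q_5 = 1*227 + 21 = 248.
  i=6: a_6=4, p_6 = 4*5763 + 5275 = 28327, q_6 = 4*248 + 227 = 1219.
  i=7: a_7=4, p_7 = 4*28327 + 5763 = 119071, q_7 = 4*1219 + 248 = 5124.
Check: 119071^2 - 540*5124^2 = 14177903041 - 14177903040 = 1, so (x, y) = (119071, 5124) solves the equation, and by the theorem it is the least positive solution.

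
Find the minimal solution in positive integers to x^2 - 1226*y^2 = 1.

(x, y) = (2451, 70)

First expand sqrt(1226) as a continued fraction. With x_i = (sqrt(1226) + m_i)/d_i and (m_0, d_0) = (0, 1): a_0 = floor(sqrt(1226)) = 35, since 35^2 = 1225 <= 1226 < 1296 = 36^2.
Iterate m_{i+1} = d_i*a_i - m_i, d_{i+1} = (1226 - m_{i+1}^2)/d_i, a_{i+1} = floor((a_0 + m_{i+1})/d_{i+1}):
  m_1 = 1*35 - 0 = 35, d_1 = (1226 - 35^2)/1 = 1/1 = 1, a_1 = floor((35 + 35)/1) = 70.
  m_2 = 1*70 - 35 = 35, d_2 = (1226 - 35^2)/1 = 1/1 = 1: (m_2, d_2) = (m_1, d_1) = (35, 1), so from here the quotient a_1 repeats; the period length is 1.
So sqrt(1226) = [35; (70)] with period length k = 1.
k is odd, so (p_{k-1}, q_{k-1}) only solves x^2 - 1226y^2 = -1 and the fundamental solution of x^2 - 1226y^2 = 1 is (p_{2k-1}, q_{2k-1}) = (p_1, q_1); compute convergents through index 1, running through the period twice.
Convergents (p_i = a_i*p_{i-1} + p_{i-2}, q_i = a_i*q_{i-1} + q_{i-2} with p_{-2}=0, p_{-1}=1, q_{-2}=1, q_{-1}=0):
  i=0: a_0=35, p_0 = 35*1 + 0 = 35, q_0 = 35*0 + 1 = 1.
  i=1: a_1=70, p_1 = 70*35 + 1 = 2451, q_1 = 70*1 + 0 = 70.
Indeed p_0^2 - 1226*q_0^2 = 1225 - 1226 = -1, not +1.
Check: 2451^2 - 1226*70^2 = 6007401 - 6007400 = 1, so (x, y) = (2451, 70) solves the equation, and by the theorem it is the least positive solution.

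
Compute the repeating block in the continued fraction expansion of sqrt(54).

[7; (2, 1, 6, 1, 2, 14)]

Write x_i = (sqrt(54) + m_i)/d_i with (m_0, d_0) = (0, 1). a_0 = floor(sqrt(54)) = 7, since 7^2 = 49 <= 54 < 64 = 8^2.
Iterate m_{i+1} = d_i*a_i - m_i, d_{i+1} = (54 - m_{i+1}^2)/d_i, a_{i+1} = floor((a_0 + m_{i+1})/d_{i+1}):
  m_1 = 1*7 - 0 = 7, d_1 = (54 - 7^2)/1 = 5/1 = 5, a_1 = floor((7 + 7)/5) = 2.
  m_2 = 5*2 - 7 = 3, d_2 = (54 - 3^2)/5 = 45/5 = 9, a_2 = floor((7 + 3)/9) = 1.
  m_3 = 9*1 - 3 = 6, d_3 = (54 - 6^2)/9 = 18/9 = 2, a_3 = floor((7 + 6)/2) = 6.
  m_4 = 2*6 - 6 = 6, d_4 = (54 - 6^2)/2 = 18/2 = 9, a_4 = floor((7 + 6)/9) = 1.
  m_5 = 9*1 - 6 = 3, d_5 = (54 - 3^2)/9 = 45/9 = 5, a_5 = floor((7 + 3)/5) = 2.
  m_6 = 5*2 - 3 = 7, d_6 = (54 - 7^2)/5 = 5/5 = 1, a_6 = floor((7 + 7)/1) = 14.
  m_7 = 1*14 - 7 = 7, d_7 = (54 - 7^2)/1 = 5/1 = 5: (m_7, d_7) = (m_1, d_1) = (7, 5), so from here the quotients repeat a_1, ..., a_6; the period length is 6.
Hence the expansion of sqrt(54) is a_0 = 7 followed by the repeating block 2, 1, 6, 1, 2, 14 (period 6).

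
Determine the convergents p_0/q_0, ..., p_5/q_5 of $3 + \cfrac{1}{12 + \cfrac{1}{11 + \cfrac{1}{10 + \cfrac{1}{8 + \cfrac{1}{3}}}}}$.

3/1, 37/12, 410/133, 4137/1342, 33506/10869, 104655/33949

Using the convergent recurrence p_i = a_i*p_{i-1} + p_{i-2}, q_i = a_i*q_{i-1} + q_{i-2} with p_{-2}=0, p_{-1}=1, q_{-2}=1, q_{-1}=0:
  i=0: a_0=3, p_0 = 3*1 + 0 = 3, q_0 = 3*0 + 1 = 1.
  i=1: a_1=12, p_1 = 12*3 + 1 = 37, q_1 = 12*1 + 0 = 12.
  i=2: a_2=11, p_2 = 11*37 + 3 = 410, q_2 = 11*12 + 1 = 133.
  i=3: a_3=10, p_3 = 10*410 + 37 = 4137, q_3 = 10*133 + 12 = 1342.
  i=4: a_4=8, p_4 = 8*4137 + 410 = 33506, q_4 = 8*1342 + 133 = 10869.
  i=5: a_5=3, p_5 = 3*33506 + 4137 = 104655, q_5 = 3*10869 + 1342 = 33949.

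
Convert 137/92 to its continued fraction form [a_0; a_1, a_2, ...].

[1; 2, 22, 2]

Run the Euclidean algorithm on 137 and 92; the successive quotients are the partial quotients a_0, a_1, ... (each step inverts the fractional part left over by the previous one):
  137 = 1*92 + 45, so a_0 = 1.
  92 = 2*45 + 2, so a_1 = 2.
  45 = 22*2 + 1, so a_2 = 22.
  2 = 2*1 + 0, so a_3 = 2.
The remainder reaches 0 after 4 divisions, so the expansion has 4 partial quotients, read off in order.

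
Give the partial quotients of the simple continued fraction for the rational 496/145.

Run the Euclidean algorithm on 496 and 145; the successive quotients are the partial quotients a_0, a_1, ... (each step inverts the fractional part left over by the previous one):
  496 = 3*145 + 61, so a_0 = 3.
  145 = 2*61 + 23, so a_1 = 2.
  61 = 2*23 + 15, so a_2 = 2.
  23 = 1*15 + 8, so a_3 = 1.
  15 = 1*8 + 7, so a_4 = 1.
  8 = 1*7 + 1, so a_5 = 1.
  7 = 7*1 + 0, so a_6 = 7.
The remainder reaches 0 after 7 divisions, so the expansion has 7 partial quotients, read off in order.

[3; 2, 2, 1, 1, 1, 7]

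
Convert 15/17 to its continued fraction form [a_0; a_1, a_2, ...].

Run the Euclidean algorithm on 15 and 17; the successive quotients are the partial quotients a_0, a_1, ... (each step inverts the fractional part left over by the previous one):
  15 = 0*17 + 15, so a_0 = 0.
  17 = 1*15 + 2, so a_1 = 1.
  15 = 7*2 + 1, so a_2 = 7.
  2 = 2*1 + 0, so a_3 = 2.
The remainder reaches 0 after 4 divisions, so the expansion has 4 partial quotients, read off in order.

[0; 1, 7, 2]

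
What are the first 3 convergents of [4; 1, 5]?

Using the convergent recurrence p_i = a_i*p_{i-1} + p_{i-2}, q_i = a_i*q_{i-1} + q_{i-2} with p_{-2}=0, p_{-1}=1, q_{-2}=1, q_{-1}=0:
  i=0: a_0=4, p_0 = 4*1 + 0 = 4, q_0 = 4*0 + 1 = 1.
  i=1: a_1=1, p_1 = 1*4 + 1 = 5, q_1 = 1*1 + 0 = 1.
  i=2: a_2=5, p_2 = 5*5 + 4 = 29, q_2 = 5*1 + 1 = 6.

4/1, 5/1, 29/6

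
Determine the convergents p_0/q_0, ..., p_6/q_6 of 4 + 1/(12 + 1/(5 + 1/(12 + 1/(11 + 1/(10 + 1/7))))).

Using the convergent recurrence p_i = a_i*p_{i-1} + p_{i-2}, q_i = a_i*q_{i-1} + q_{i-2} with p_{-2}=0, p_{-1}=1, q_{-2}=1, q_{-1}=0:
  i=0: a_0=4, p_0 = 4*1 + 0 = 4, q_0 = 4*0 + 1 = 1.
  i=1: a_1=12, p_1 = 12*4 + 1 = 49, q_1 = 12*1 + 0 = 12.
  i=2: a_2=5, p_2 = 5*49 + 4 = 249, q_2 = 5*12 + 1 = 61.
  i=3: a_3=12, p_3 = 12*249 + 49 = 3037, q_3 = 12*61 + 12 = 744.
  i=4: a_4=11, p_4 = 11*3037 + 249 = 33656, q_4 = 11*744 + 61 = 8245.
  i=5: a_5=10, p_5 = 10*33656 + 3037 = 339597, q_5 = 10*8245 + 744 = 83194.
  i=6: a_6=7, p_6 = 7*339597 + 33656 = 2410835, q_6 = 7*83194 + 8245 = 590603.

4/1, 49/12, 249/61, 3037/744, 33656/8245, 339597/83194, 2410835/590603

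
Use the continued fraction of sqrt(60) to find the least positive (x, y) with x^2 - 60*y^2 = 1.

(x, y) = (31, 4)

First expand sqrt(60) as a continued fraction. With x_i = (sqrt(60) + m_i)/d_i and (m_0, d_0) = (0, 1): a_0 = floor(sqrt(60)) = 7, since 7^2 = 49 <= 60 < 64 = 8^2.
Iterate m_{i+1} = d_i*a_i - m_i, d_{i+1} = (60 - m_{i+1}^2)/d_i, a_{i+1} = floor((a_0 + m_{i+1})/d_{i+1}):
  m_1 = 1*7 - 0 = 7, d_1 = (60 - 7^2)/1 = 11/1 = 11, a_1 = floor((7 + 7)/11) = 1.
  m_2 = 11*1 - 7 = 4, d_2 = (60 - 4^2)/11 = 44/11 = 4, a_2 = floor((7 + 4)/4) = 2.
  m_3 = 4*2 - 4 = 4, d_3 = (60 - 4^2)/4 = 44/4 = 11, a_3 = floor((7 + 4)/11) = 1.
  m_4 = 11*1 - 4 = 7, d_4 = (60 - 7^2)/11 = 11/11 = 1, a_4 = floor((7 + 7)/1) = 14.
  m_5 = 1*14 - 7 = 7, d_5 = (60 - 7^2)/1 = 11/1 = 11: (m_5, d_5) = (m_1, d_1) = (7, 11), so from here the quotients repeat a_1, ..., a_4; the period length is 4.
So sqrt(60) = [7; (1, 2, 1, 14)] with period length k = 4.
k is even, so the fundamental solution of x^2 - 60y^2 = 1 is (p_{k-1}, q_{k-1}) = (p_3, q_3); compute convergents through index 3.
Convergents (p_i = a_i*p_{i-1} + p_{i-2}, q_i = a_i*q_{i-1} + q_{i-2} with p_{-2}=0, p_{-1}=1, q_{-2}=1, q_{-1}=0):
  i=0: a_0=7, p_0 = 7*1 + 0 = 7, q_0 = 7*0 + 1 = 1.
  i=1: a_1=1, p_1 = 1*7 + 1 = 8, q_1 = 1*1 + 0 = 1.
  i=2: a_2=2, p_2 = 2*8 + 7 = 23, q_2 = 2*1 + 1 = 3.
  i=3: a_3=1, p_3 = 1*23 + 8 = 31, q_3 = 1*3 + 1 = 4.
Check: 31^2 - 60*4^2 = 961 - 960 = 1, so (x, y) = (31, 4) solves the equation, and by the theorem it is the least positive solution.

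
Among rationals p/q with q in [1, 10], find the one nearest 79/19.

Expand x = 79/19 as a continued fraction with the Euclidean algorithm:
  79 = 4*19 + 3, so a_0 = 4.
  19 = 6*3 + 1, so a_1 = 6.
  3 = 3*1 + 0, so a_2 = 3.
so x = [4; 6, 3].
Convergents (p_i = a_i*p_{i-1} + p_{i-2}, q_i = a_i*q_{i-1} + q_{i-2} with p_{-2}=0, p_{-1}=1, q_{-2}=1, q_{-1}=0), until the denominator exceeds 10:
  i=0: a_0=4, p_0 = 4*1 + 0 = 4, q_0 = 4*0 + 1 = 1.
  i=1: a_1=6, p_1 = 6*4 + 1 = 25, q_1 = 6*1 + 0 = 6.
  i=2: a_2=3, p_2 = 3*25 + 4 = 79, q_2 = 3*6 + 1 = 19.
q_2 = 19 > 10, so the last convergent with denominator <= 10 is p_1/q_1 = 25/6.
The closest fraction with denominator <= 10 is either p_1/q_1 or the intermediate fraction (k*p_1 + p_0)/(k*q_1 + q_0) with the largest k >= 1 whose denominator stays <= 10; these approach x as k grows, and every other convergent or intermediate fraction in range is farther away.
Largest k: floor((10 - q_0)/q_1) = floor((10 - 1)/6) = 1.
That gives (1*25 + 4)/(1*6 + 1) = 29/7.
Compare the errors: |x - 25/6| = |79*6 - 25*19|/(19*6) = 1/114, and |x - 29/7| = |79*7 - 29*19|/(19*7) = 2/133.
Cross-multiplying, 1*133 = 133 < 228 = 2*114, so 1/114 is smaller: the convergent 25/6 is closer to x than 29/7.

25/6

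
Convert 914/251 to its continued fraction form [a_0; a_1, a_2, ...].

[3; 1, 1, 1, 3, 1, 2, 1, 4]

Run the Euclidean algorithm on 914 and 251; the successive quotients are the partial quotients a_0, a_1, ... (each step inverts the fractional part left over by the previous one):
  914 = 3*251 + 161, so a_0 = 3.
  251 = 1*161 + 90, so a_1 = 1.
  161 = 1*90 + 71, so a_2 = 1.
  90 = 1*71 + 19, so a_3 = 1.
  71 = 3*19 + 14, so a_4 = 3.
  19 = 1*14 + 5, so a_5 = 1.
  14 = 2*5 + 4, so a_6 = 2.
  5 = 1*4 + 1, so a_7 = 1.
  4 = 4*1 + 0, so a_8 = 4.
The remainder reaches 0 after 9 divisions, so the expansion has 9 partial quotients, read off in order.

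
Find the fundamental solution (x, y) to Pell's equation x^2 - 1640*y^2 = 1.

(x, y) = (81, 2)

First expand sqrt(1640) as a continued fraction. With x_i = (sqrt(1640) + m_i)/d_i and (m_0, d_0) = (0, 1): a_0 = floor(sqrt(1640)) = 40, since 40^2 = 1600 <= 1640 < 1681 = 41^2.
Iterate m_{i+1} = d_i*a_i - m_i, d_{i+1} = (1640 - m_{i+1}^2)/d_i, a_{i+1} = floor((a_0 + m_{i+1})/d_{i+1}):
  m_1 = 1*40 - 0 = 40, d_1 = (1640 - 40^2)/1 = 40/1 = 40, a_1 = floor((40 + 40)/40) = 2.
  m_2 = 40*2 - 40 = 40, d_2 = (1640 - 40^2)/40 = 40/40 = 1, a_2 = floor((40 + 40)/1) = 80.
  m_3 = 1*80 - 40 = 40, d_3 = (1640 - 40^2)/1 = 40/1 = 40: (m_3, d_3) = (m_1, d_1) = (40, 40), so from here the quotients repeat a_1, a_2; the period length is 2.
So sqrt(1640) = [40; (2, 80)] with period length k = 2.
k is even, so the fundamental solution of x^2 - 1640y^2 = 1 is (p_{k-1}, q_{k-1}) = (p_1, q_1); compute convergents through index 1.
Convergents (p_i = a_i*p_{i-1} + p_{i-2}, q_i = a_i*q_{i-1} + q_{i-2} with p_{-2}=0, p_{-1}=1, q_{-2}=1, q_{-1}=0):
  i=0: a_0=40, p_0 = 40*1 + 0 = 40, q_0 = 40*0 + 1 = 1.
  i=1: a_1=2, p_1 = 2*40 + 1 = 81, q_1 = 2*1 + 0 = 2.
Check: 81^2 - 1640*2^2 = 6561 - 6560 = 1, so (x, y) = (81, 2) solves the equation, and by the theorem it is the least positive solution.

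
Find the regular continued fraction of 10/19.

[0; 1, 1, 9]

Run the Euclidean algorithm on 10 and 19; the successive quotients are the partial quotients a_0, a_1, ... (each step inverts the fractional part left over by the previous one):
  10 = 0*19 + 10, so a_0 = 0.
  19 = 1*10 + 9, so a_1 = 1.
  10 = 1*9 + 1, so a_2 = 1.
  9 = 9*1 + 0, so a_3 = 9.
The remainder reaches 0 after 4 divisions, so the expansion has 4 partial quotients, read off in order.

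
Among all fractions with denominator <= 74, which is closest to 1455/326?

183/41

Expand x = 1455/326 as a continued fraction with the Euclidean algorithm:
  1455 = 4*326 + 151, so a_0 = 4.
  326 = 2*151 + 24, so a_1 = 2.
  151 = 6*24 + 7, so a_2 = 6.
  24 = 3*7 + 3, so a_3 = 3.
  7 = 2*3 + 1, so a_4 = 2.
  3 = 3*1 + 0, so a_5 = 3.
so x = [4; 2, 6, 3, 2, 3].
Convergents (p_i = a_i*p_{i-1} + p_{i-2}, q_i = a_i*q_{i-1} + q_{i-2} with p_{-2}=0, p_{-1}=1, q_{-2}=1, q_{-1}=0), until the denominator exceeds 74:
  i=0: a_0=4, p_0 = 4*1 + 0 = 4, q_0 = 4*0 + 1 = 1.
  i=1: a_1=2, p_1 = 2*4 + 1 = 9, q_1 = 2*1 + 0 = 2.
  i=2: a_2=6, p_2 = 6*9 + 4 = 58, q_2 = 6*2 + 1 = 13.
  i=3: a_3=3, p_3 = 3*58 + 9 = 183, q_3 = 3*13 + 2 = 41.
  i=4: a_4=2, p_4 = 2*183 + 58 = 424, q_4 = 2*41 + 13 = 95.
q_4 = 95 > 74, so the last convergent with denominator <= 74 is p_3/q_3 = 183/41.
The closest fraction with denominator <= 74 is either p_3/q_3 or the intermediate fraction (k*p_3 + p_2)/(k*q_3 + q_2) with the largest k >= 1 whose denominator stays <= 74; these approach x as k grows, and every other convergent or intermediate fraction in range is farther away.
Largest k: floor((74 - q_2)/q_3) = floor((74 - 13)/41) = 1.
That gives (1*183 + 58)/(1*41 + 13) = 241/54.
Compare the errors: |x - 183/41| = |1455*41 - 183*326|/(326*41) = 3/13366, and |x - 241/54| = |1455*54 - 241*326|/(326*54) = 4/17604.
Cross-multiplying, 3*17604 = 52812 < 53464 = 4*13366, so 3/13366 is smaller: the convergent 183/41 is closer to x than 241/54.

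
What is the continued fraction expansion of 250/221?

[1; 7, 1, 1, 1, 1, 1, 3]

Run the Euclidean algorithm on 250 and 221; the successive quotients are the partial quotients a_0, a_1, ... (each step inverts the fractional part left over by the previous one):
  250 = 1*221 + 29, so a_0 = 1.
  221 = 7*29 + 18, so a_1 = 7.
  29 = 1*18 + 11, so a_2 = 1.
  18 = 1*11 + 7, so a_3 = 1.
  11 = 1*7 + 4, so a_4 = 1.
  7 = 1*4 + 3, so a_5 = 1.
  4 = 1*3 + 1, so a_6 = 1.
  3 = 3*1 + 0, so a_7 = 3.
The remainder reaches 0 after 8 divisions, so the expansion has 8 partial quotients, read off in order.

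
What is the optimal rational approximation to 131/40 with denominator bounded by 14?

Expand x = 131/40 as a continued fraction with the Euclidean algorithm:
  131 = 3*40 + 11, so a_0 = 3.
  40 = 3*11 + 7, so a_1 = 3.
  11 = 1*7 + 4, so a_2 = 1.
  7 = 1*4 + 3, so a_3 = 1.
  4 = 1*3 + 1, so a_4 = 1.
  3 = 3*1 + 0, so a_5 = 3.
so x = [3; 3, 1, 1, 1, 3].
Convergents (p_i = a_i*p_{i-1} + p_{i-2}, q_i = a_i*q_{i-1} + q_{i-2} with p_{-2}=0, p_{-1}=1, q_{-2}=1, q_{-1}=0), until the denominator exceeds 14:
  i=0: a_0=3, p_0 = 3*1 + 0 = 3, q_0 = 3*0 + 1 = 1.
  i=1: a_1=3, p_1 = 3*3 + 1 = 10, q_1 = 3*1 + 0 = 3.
  i=2: a_2=1, p_2 = 1*10 + 3 = 13, q_2 = 1*3 + 1 = 4.
  i=3: a_3=1, p_3 = 1*13 + 10 = 23, q_3 = 1*4 + 3 = 7.
  i=4: a_4=1, p_4 = 1*23 + 13 = 36, q_4 = 1*7 + 4 = 11.
  i=5: a_5=3, p_5 = 3*36 + 23 = 131, q_5 = 3*11 + 7 = 40.
q_5 = 40 > 14, so the last convergent with denominator <= 14 is p_4/q_4 = 36/11.
The closest fraction with denominator <= 14 is either p_4/q_4 or the intermediate fraction (k*p_4 + p_3)/(k*q_4 + q_3) with the largest k >= 1 whose denominator stays <= 14; these approach x as k grows, and every other convergent or intermediate fraction in range is farther away.
Largest k: floor((14 - q_3)/q_4) = floor((14 - 7)/11) = 0.
Since k = 0, no intermediate fraction beyond p_4/q_4 has denominator <= 14, so the convergent 36/11 is the closest (its error is |131*11 - 36*40|/(40*11) = 1/440).

36/11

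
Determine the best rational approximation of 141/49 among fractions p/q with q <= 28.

72/25

Expand x = 141/49 as a continued fraction with the Euclidean algorithm:
  141 = 2*49 + 43, so a_0 = 2.
  49 = 1*43 + 6, so a_1 = 1.
  43 = 7*6 + 1, so a_2 = 7.
  6 = 6*1 + 0, so a_3 = 6.
so x = [2; 1, 7, 6].
Convergents (p_i = a_i*p_{i-1} + p_{i-2}, q_i = a_i*q_{i-1} + q_{i-2} with p_{-2}=0, p_{-1}=1, q_{-2}=1, q_{-1}=0), until the denominator exceeds 28:
  i=0: a_0=2, p_0 = 2*1 + 0 = 2, q_0 = 2*0 + 1 = 1.
  i=1: a_1=1, p_1 = 1*2 + 1 = 3, q_1 = 1*1 + 0 = 1.
  i=2: a_2=7, p_2 = 7*3 + 2 = 23, q_2 = 7*1 + 1 = 8.
  i=3: a_3=6, p_3 = 6*23 + 3 = 141, q_3 = 6*8 + 1 = 49.
q_3 = 49 > 28, so the last convergent with denominator <= 28 is p_2/q_2 = 23/8.
The closest fraction with denominator <= 28 is either p_2/q_2 or the intermediate fraction (k*p_2 + p_1)/(k*q_2 + q_1) with the largest k >= 1 whose denominator stays <= 28; these approach x as k grows, and every other convergent or intermediate fraction in range is farther away.
Largest k: floor((28 - q_1)/q_2) = floor((28 - 1)/8) = 3.
That gives (3*23 + 3)/(3*8 + 1) = 72/25.
Compare the errors: |x - 23/8| = |141*8 - 23*49|/(49*8) = 1/392, and |x - 72/25| = |141*25 - 72*49|/(49*25) = 3/1225.
Cross-multiplying, 3*392 = 1176 < 1225 = 1*1225, so 3/1225 is smaller: the intermediate fraction 72/25 is closer to x than 23/8.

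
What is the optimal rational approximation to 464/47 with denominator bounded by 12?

79/8

Expand x = 464/47 as a continued fraction with the Euclidean algorithm:
  464 = 9*47 + 41, so a_0 = 9.
  47 = 1*41 + 6, so a_1 = 1.
  41 = 6*6 + 5, so a_2 = 6.
  6 = 1*5 + 1, so a_3 = 1.
  5 = 5*1 + 0, so a_4 = 5.
so x = [9; 1, 6, 1, 5].
Convergents (p_i = a_i*p_{i-1} + p_{i-2}, q_i = a_i*q_{i-1} + q_{i-2} with p_{-2}=0, p_{-1}=1, q_{-2}=1, q_{-1}=0), until the denominator exceeds 12:
  i=0: a_0=9, p_0 = 9*1 + 0 = 9, q_0 = 9*0 + 1 = 1.
  i=1: a_1=1, p_1 = 1*9 + 1 = 10, q_1 = 1*1 + 0 = 1.
  i=2: a_2=6, p_2 = 6*10 + 9 = 69, q_2 = 6*1 + 1 = 7.
  i=3: a_3=1, p_3 = 1*69 + 10 = 79, q_3 = 1*7 + 1 = 8.
  i=4: a_4=5, p_4 = 5*79 + 69 = 464, q_4 = 5*8 + 7 = 47.
q_4 = 47 > 12, so the last convergent with denominator <= 12 is p_3/q_3 = 79/8.
The closest fraction with denominator <= 12 is either p_3/q_3 or the intermediate fraction (k*p_3 + p_2)/(k*q_3 + q_2) with the largest k >= 1 whose denominator stays <= 12; these approach x as k grows, and every other convergent or intermediate fraction in range is farther away.
Largest k: floor((12 - q_2)/q_3) = floor((12 - 7)/8) = 0.
Since k = 0, no intermediate fraction beyond p_3/q_3 has denominator <= 12, so the convergent 79/8 is the closest (its error is |464*8 - 79*47|/(47*8) = 1/376).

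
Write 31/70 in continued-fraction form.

[0; 2, 3, 1, 7]

Run the Euclidean algorithm on 31 and 70; the successive quotients are the partial quotients a_0, a_1, ... (each step inverts the fractional part left over by the previous one):
  31 = 0*70 + 31, so a_0 = 0.
  70 = 2*31 + 8, so a_1 = 2.
  31 = 3*8 + 7, so a_2 = 3.
  8 = 1*7 + 1, so a_3 = 1.
  7 = 7*1 + 0, so a_4 = 7.
The remainder reaches 0 after 5 divisions, so the expansion has 5 partial quotients, read off in order.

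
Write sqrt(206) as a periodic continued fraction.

[14; (2, 1, 5, 14, 5, 1, 2, 28)]

Write x_i = (sqrt(206) + m_i)/d_i with (m_0, d_0) = (0, 1). a_0 = floor(sqrt(206)) = 14, since 14^2 = 196 <= 206 < 225 = 15^2.
Iterate m_{i+1} = d_i*a_i - m_i, d_{i+1} = (206 - m_{i+1}^2)/d_i, a_{i+1} = floor((a_0 + m_{i+1})/d_{i+1}):
  m_1 = 1*14 - 0 = 14, d_1 = (206 - 14^2)/1 = 10/1 = 10, a_1 = floor((14 + 14)/10) = 2.
  m_2 = 10*2 - 14 = 6, d_2 = (206 - 6^2)/10 = 170/10 = 17, a_2 = floor((14 + 6)/17) = 1.
  m_3 = 17*1 - 6 = 11, d_3 = (206 - 11^2)/17 = 85/17 = 5, a_3 = floor((14 + 11)/5) = 5.
  m_4 = 5*5 - 11 = 14, d_4 = (206 - 14^2)/5 = 10/5 = 2, a_4 = floor((14 + 14)/2) = 14.
  m_5 = 2*14 - 14 = 14, d_5 = (206 - 14^2)/2 = 10/2 = 5, a_5 = floor((14 + 14)/5) = 5.
  m_6 = 5*5 - 14 = 11, d_6 = (206 - 11^2)/5 = 85/5 = 17, a_6 = floor((14 + 11)/17) = 1.
  m_7 = 17*1 - 11 = 6, d_7 = (206 - 6^2)/17 = 170/17 = 10, a_7 = floor((14 + 6)/10) = 2.
  m_8 = 10*2 - 6 = 14, d_8 = (206 - 14^2)/10 = 10/10 = 1, a_8 = floor((14 + 14)/1) = 28.
  m_9 = 1*28 - 14 = 14, d_9 = (206 - 14^2)/1 = 10/1 = 10: (m_9, d_9) = (m_1, d_1) = (14, 10), so from here the quotients repeat a_1, ..., a_8; the period length is 8.
Hence the expansion of sqrt(206) is a_0 = 14 followed by the repeating block 2, 1, 5, 14, 5, 1, 2, 28 (period 8).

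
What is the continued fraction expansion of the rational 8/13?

Run the Euclidean algorithm on 8 and 13; the successive quotients are the partial quotients a_0, a_1, ... (each step inverts the fractional part left over by the previous one):
  8 = 0*13 + 8, so a_0 = 0.
  13 = 1*8 + 5, so a_1 = 1.
  8 = 1*5 + 3, so a_2 = 1.
  5 = 1*3 + 2, so a_3 = 1.
  3 = 1*2 + 1, so a_4 = 1.
  2 = 2*1 + 0, so a_5 = 2.
The remainder reaches 0 after 6 divisions, so the expansion has 6 partial quotients, read off in order.

[0; 1, 1, 1, 1, 2]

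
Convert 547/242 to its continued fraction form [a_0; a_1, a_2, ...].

[2; 3, 1, 5, 3, 3]

Run the Euclidean algorithm on 547 and 242; the successive quotients are the partial quotients a_0, a_1, ... (each step inverts the fractional part left over by the previous one):
  547 = 2*242 + 63, so a_0 = 2.
  242 = 3*63 + 53, so a_1 = 3.
  63 = 1*53 + 10, so a_2 = 1.
  53 = 5*10 + 3, so a_3 = 5.
  10 = 3*3 + 1, so a_4 = 3.
  3 = 3*1 + 0, so a_5 = 3.
The remainder reaches 0 after 6 divisions, so the expansion has 6 partial quotients, read off in order.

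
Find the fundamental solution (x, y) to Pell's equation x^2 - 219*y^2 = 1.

(x, y) = (74, 5)

First expand sqrt(219) as a continued fraction. With x_i = (sqrt(219) + m_i)/d_i and (m_0, d_0) = (0, 1): a_0 = floor(sqrt(219)) = 14, since 14^2 = 196 <= 219 < 225 = 15^2.
Iterate m_{i+1} = d_i*a_i - m_i, d_{i+1} = (219 - m_{i+1}^2)/d_i, a_{i+1} = floor((a_0 + m_{i+1})/d_{i+1}):
  m_1 = 1*14 - 0 = 14, d_1 = (219 - 14^2)/1 = 23/1 = 23, a_1 = floor((14 + 14)/23) = 1.
  m_2 = 23*1 - 14 = 9, d_2 = (219 - 9^2)/23 = 138/23 = 6, a_2 = floor((14 + 9)/6) = 3.
  m_3 = 6*3 - 9 = 9, d_3 = (219 - 9^2)/6 = 138/6 = 23, a_3 = floor((14 + 9)/23) = 1.
  m_4 = 23*1 - 9 = 14, d_4 = (219 - 14^2)/23 = 23/23 = 1, a_4 = floor((14 + 14)/1) = 28.
  m_5 = 1*28 - 14 = 14, d_5 = (219 - 14^2)/1 = 23/1 = 23: (m_5, d_5) = (m_1, d_1) = (14, 23), so from here the quotients repeat a_1, ..., a_4; the period length is 4.
So sqrt(219) = [14; (1, 3, 1, 28)] with period length k = 4.
k is even, so the fundamental solution of x^2 - 219y^2 = 1 is (p_{k-1}, q_{k-1}) = (p_3, q_3); compute convergents through index 3.
Convergents (p_i = a_i*p_{i-1} + p_{i-2}, q_i = a_i*q_{i-1} + q_{i-2} with p_{-2}=0, p_{-1}=1, q_{-2}=1, q_{-1}=0):
  i=0: a_0=14, p_0 = 14*1 + 0 = 14, q_0 = 14*0 + 1 = 1.
  i=1: a_1=1, p_1 = 1*14 + 1 = 15, q_1 = 1*1 + 0 = 1.
  i=2: a_2=3, p_2 = 3*15 + 14 = 59, q_2 = 3*1 + 1 = 4.
  i=3: a_3=1, p_3 = 1*59 + 15 = 74, q_3 = 1*4 + 1 = 5.
Check: 74^2 - 219*5^2 = 5476 - 5475 = 1, so (x, y) = (74, 5) solves the equation, and by the theorem it is the least positive solution.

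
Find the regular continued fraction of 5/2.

[2; 2]

Run the Euclidean algorithm on 5 and 2; the successive quotients are the partial quotients a_0, a_1, ... (each step inverts the fractional part left over by the previous one):
  5 = 2*2 + 1, so a_0 = 2.
  2 = 2*1 + 0, so a_1 = 2.
The remainder reaches 0 after 2 divisions, so the expansion has 2 partial quotients, read off in order.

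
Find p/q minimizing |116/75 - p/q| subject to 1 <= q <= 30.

Expand x = 116/75 as a continued fraction with the Euclidean algorithm:
  116 = 1*75 + 41, so a_0 = 1.
  75 = 1*41 + 34, so a_1 = 1.
  41 = 1*34 + 7, so a_2 = 1.
  34 = 4*7 + 6, so a_3 = 4.
  7 = 1*6 + 1, so a_4 = 1.
  6 = 6*1 + 0, so a_5 = 6.
so x = [1; 1, 1, 4, 1, 6].
Convergents (p_i = a_i*p_{i-1} + p_{i-2}, q_i = a_i*q_{i-1} + q_{i-2} with p_{-2}=0, p_{-1}=1, q_{-2}=1, q_{-1}=0), until the denominator exceeds 30:
  i=0: a_0=1, p_0 = 1*1 + 0 = 1, q_0 = 1*0 + 1 = 1.
  i=1: a_1=1, p_1 = 1*1 + 1 = 2, q_1 = 1*1 + 0 = 1.
  i=2: a_2=1, p_2 = 1*2 + 1 = 3, q_2 = 1*1 + 1 = 2.
  i=3: a_3=4, p_3 = 4*3 + 2 = 14, q_3 = 4*2 + 1 = 9.
  i=4: a_4=1, p_4 = 1*14 + 3 = 17, q_4 = 1*9 + 2 = 11.
  i=5: a_5=6, p_5 = 6*17 + 14 = 116, q_5 = 6*11 + 9 = 75.
q_5 = 75 > 30, so the last convergent with denominator <= 30 is p_4/q_4 = 17/11.
The closest fraction with denominator <= 30 is either p_4/q_4 or the intermediate fraction (k*p_4 + p_3)/(k*q_4 + q_3) with the largest k >= 1 whose denominator stays <= 30; these approach x as k grows, and every other convergent or intermediate fraction in range is farther away.
Largest k: floor((30 - q_3)/q_4) = floor((30 - 9)/11) = 1.
That gives (1*17 + 14)/(1*11 + 9) = 31/20.
Compare the errors: |x - 17/11| = |116*11 - 17*75|/(75*11) = 1/825, and |x - 31/20| = |116*20 - 31*75|/(75*20) = 5/1500.
Cross-multiplying, 1*1500 = 1500 < 4125 = 5*825, so 1/825 is smaller: the convergent 17/11 is closer to x than 31/20.

17/11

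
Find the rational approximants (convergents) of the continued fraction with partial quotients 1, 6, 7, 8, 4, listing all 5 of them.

1/1, 7/6, 50/43, 407/350, 1678/1443

Using the convergent recurrence p_i = a_i*p_{i-1} + p_{i-2}, q_i = a_i*q_{i-1} + q_{i-2} with p_{-2}=0, p_{-1}=1, q_{-2}=1, q_{-1}=0:
  i=0: a_0=1, p_0 = 1*1 + 0 = 1, q_0 = 1*0 + 1 = 1.
  i=1: a_1=6, p_1 = 6*1 + 1 = 7, q_1 = 6*1 + 0 = 6.
  i=2: a_2=7, p_2 = 7*7 + 1 = 50, q_2 = 7*6 + 1 = 43.
  i=3: a_3=8, p_3 = 8*50 + 7 = 407, q_3 = 8*43 + 6 = 350.
  i=4: a_4=4, p_4 = 4*407 + 50 = 1678, q_4 = 4*350 + 43 = 1443.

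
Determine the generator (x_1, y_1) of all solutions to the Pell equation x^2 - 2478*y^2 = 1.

(x, y) = (28673, 576)

First expand sqrt(2478) as a continued fraction. With x_i = (sqrt(2478) + m_i)/d_i and (m_0, d_0) = (0, 1): a_0 = floor(sqrt(2478)) = 49, since 49^2 = 2401 <= 2478 < 2500 = 50^2.
Iterate m_{i+1} = d_i*a_i - m_i, d_{i+1} = (2478 - m_{i+1}^2)/d_i, a_{i+1} = floor((a_0 + m_{i+1})/d_{i+1}):
  m_1 = 1*49 - 0 = 49, d_1 = (2478 - 49^2)/1 = 77/1 = 77, a_1 = floor((49 + 49)/77) = 1.
  m_2 = 77*1 - 49 = 28, d_2 = (2478 - 28^2)/77 = 1694/77 = 22, a_2 = floor((49 + 28)/22) = 3.
  m_3 = 22*3 - 28 = 38, d_3 = (2478 - 38^2)/22 = 1034/22 = 47, a_3 = floor((49 + 38)/47) = 1.
  m_4 = 47*1 - 38 = 9, d_4 = (2478 - 9^2)/47 = 2397/47 = 51, a_4 = floor((49 + 9)/51) = 1.
  m_5 = 51*1 - 9 = 42, d_5 = (2478 - 42^2)/51 = 714/51 = 14, a_5 = floor((49 + 42)/14) = 6.
  m_6 = 14*6 - 42 = 42, d_6 = (2478 - 42^2)/14 = 714/14 = 51, a_6 = floor((49 + 42)/51) = 1.
  m_7 = 51*1 - 42 = 9, d_7 = (2478 - 9^2)/51 = 2397/51 = 47, a_7 = floor((49 + 9)/47) = 1.
  m_8 = 47*1 - 9 = 38, d_8 = (2478 - 38^2)/47 = 1034/47 = 22, a_8 = floor((49 + 38)/22) = 3.
  m_9 = 22*3 - 38 = 28, d_9 = (2478 - 28^2)/22 = 1694/22 = 77, a_9 = floor((49 + 28)/77) = 1.
  m_10 = 77*1 - 28 = 49, d_10 = (2478 - 49^2)/77 = 77/77 = 1, a_10 = floor((49 + 49)/1) = 98.
  m_11 = 1*98 - 49 = 49, d_11 = (2478 - 49^2)/1 = 77/1 = 77: (m_11, d_11) = (m_1, d_1) = (49, 77), so from here the quotients repeat a_1, ..., a_10; the period length is 10.
So sqrt(2478) = [49; (1, 3, 1, 1, 6, 1, 1, 3, 1, 98)] with period length k = 10.
k is even, so the fundamental solution of x^2 - 2478y^2 = 1 is (p_{k-1}, q_{k-1}) = (p_9, q_9); compute convergents through index 9.
Convergents (p_i = a_i*p_{i-1} + p_{i-2}, q_i = a_i*q_{i-1} + q_{i-2} with p_{-2}=0, p_{-1}=1, q_{-2}=1, q_{-1}=0):
  i=0: a_0=49, p_0 = 49*1 + 0 = 49, q_0 = 49*0 + 1 = 1.
  i=1: a_1=1, p_1 = 1*49 + 1 = 50, q_1 = 1*1 + 0 = 1.
  i=2: a_2=3, p_2 = 3*50 + 49 = 199, q_2 = 3*1 + 1 = 4.
  i=3: a_3=1, p_3 = 1*199 + 50 = 249, q_3 = 1*4 + 1 = 5.
  i=4: a_4=1, p_4 = 1*249 + 199 = 448, q_4 = 1*5 + 4 = 9.
  i=5: a_5=6, p_5 = 6*448 + 249 = 2937, q_5 = 6*9 + 5 = 59.
  i=6: a_6=1, p_6 = 1*2937 + 448 = 3385, q_6 = 1*59 + 9 = 68.
  i=7: a_7=1, p_7 = 1*3385 + 2937 = 6322, q_7 = 1*68 + 59 = 127.
  i=8: a_8=3, p_8 = 3*6322 + 3385 = 22351, q_8 = 3*127 + 68 = 449.
  i=9: a_9=1, p_9 = 1*22351 + 6322 = 28673, q_9 = 1*449 + 127 = 576.
Check: 28673^2 - 2478*576^2 = 822140929 - 822140928 = 1, so (x, y) = (28673, 576) solves the equation, and by the theorem it is the least positive solution.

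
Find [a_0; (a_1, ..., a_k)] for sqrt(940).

Write x_i = (sqrt(940) + m_i)/d_i with (m_0, d_0) = (0, 1). a_0 = floor(sqrt(940)) = 30, since 30^2 = 900 <= 940 < 961 = 31^2.
Iterate m_{i+1} = d_i*a_i - m_i, d_{i+1} = (940 - m_{i+1}^2)/d_i, a_{i+1} = floor((a_0 + m_{i+1})/d_{i+1}):
  m_1 = 1*30 - 0 = 30, d_1 = (940 - 30^2)/1 = 40/1 = 40, a_1 = floor((30 + 30)/40) = 1.
  m_2 = 40*1 - 30 = 10, d_2 = (940 - 10^2)/40 = 840/40 = 21, a_2 = floor((30 + 10)/21) = 1.
  m_3 = 21*1 - 10 = 11, d_3 = (940 - 11^2)/21 = 819/21 = 39, a_3 = floor((30 + 11)/39) = 1.
  m_4 = 39*1 - 11 = 28, d_4 = (940 - 28^2)/39 = 156/39 = 4, a_4 = floor((30 + 28)/4) = 14.
  m_5 = 4*14 - 28 = 28, d_5 = (940 - 28^2)/4 = 156/4 = 39, a_5 = floor((30 + 28)/39) = 1.
  m_6 = 39*1 - 28 = 11, d_6 = (940 - 11^2)/39 = 819/39 = 21, a_6 = floor((30 + 11)/21) = 1.
  m_7 = 21*1 - 11 = 10, d_7 = (940 - 10^2)/21 = 840/21 = 40, a_7 = floor((30 + 10)/40) = 1.
  m_8 = 40*1 - 10 = 30, d_8 = (940 - 30^2)/40 = 40/40 = 1, a_8 = floor((30 + 30)/1) = 60.
  m_9 = 1*60 - 30 = 30, d_9 = (940 - 30^2)/1 = 40/1 = 40: (m_9, d_9) = (m_1, d_1) = (30, 40), so from here the quotients repeat a_1, ..., a_8; the period length is 8.
Hence the expansion of sqrt(940) is a_0 = 30 followed by the repeating block 1, 1, 1, 14, 1, 1, 1, 60 (period 8).

[30; (1, 1, 1, 14, 1, 1, 1, 60)]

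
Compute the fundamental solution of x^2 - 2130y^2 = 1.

(x, y) = (23999, 520)

First expand sqrt(2130) as a continued fraction. With x_i = (sqrt(2130) + m_i)/d_i and (m_0, d_0) = (0, 1): a_0 = floor(sqrt(2130)) = 46, since 46^2 = 2116 <= 2130 < 2209 = 47^2.
Iterate m_{i+1} = d_i*a_i - m_i, d_{i+1} = (2130 - m_{i+1}^2)/d_i, a_{i+1} = floor((a_0 + m_{i+1})/d_{i+1}):
  m_1 = 1*46 - 0 = 46, d_1 = (2130 - 46^2)/1 = 14/1 = 14, a_1 = floor((46 + 46)/14) = 6.
  m_2 = 14*6 - 46 = 38, d_2 = (2130 - 38^2)/14 = 686/14 = 49, a_2 = floor((46 + 38)/49) = 1.
  m_3 = 49*1 - 38 = 11, d_3 = (2130 - 11^2)/49 = 2009/49 = 41, a_3 = floor((46 + 11)/41) = 1.
  m_4 = 41*1 - 11 = 30, d_4 = (2130 - 30^2)/41 = 1230/41 = 30, a_4 = floor((46 + 30)/30) = 2.
  m_5 = 30*2 - 30 = 30, d_5 = (2130 - 30^2)/30 = 1230/30 = 41, a_5 = floor((46 + 30)/41) = 1.
  m_6 = 41*1 - 30 = 11, d_6 = (2130 - 11^2)/41 = 2009/41 = 49, a_6 = floor((46 + 11)/49) = 1.
  m_7 = 49*1 - 11 = 38, d_7 = (2130 - 38^2)/49 = 686/49 = 14, a_7 = floor((46 + 38)/14) = 6.
  m_8 = 14*6 - 38 = 46, d_8 = (2130 - 46^2)/14 = 14/14 = 1, a_8 = floor((46 + 46)/1) = 92.
  m_9 = 1*92 - 46 = 46, d_9 = (2130 - 46^2)/1 = 14/1 = 14: (m_9, d_9) = (m_1, d_1) = (46, 14), so from here the quotients repeat a_1, ..., a_8; the period length is 8.
So sqrt(2130) = [46; (6, 1, 1, 2, 1, 1, 6, 92)] with period length k = 8.
k is even, so the fundamental solution of x^2 - 2130y^2 = 1 is (p_{k-1}, q_{k-1}) = (p_7, q_7); compute convergents through index 7.
Convergents (p_i = a_i*p_{i-1} + p_{i-2}, q_i = a_i*q_{i-1} + q_{i-2} with p_{-2}=0, p_{-1}=1, q_{-2}=1, q_{-1}=0):
  i=0: a_0=46, p_0 = 46*1 + 0 = 46, q_0 = 46*0 + 1 = 1.
  i=1: a_1=6, p_1 = 6*46 + 1 = 277, q_1 = 6*1 + 0 = 6.
  i=2: a_2=1, p_2 = 1*277 + 46 = 323, q_2 = 1*6 + 1 = 7.
  i=3: a_3=1, p_3 = 1*323 + 277 = 600, q_3 = 1*7 + 6 = 13.
  i=4: a_4=2, p_4 = 2*600 + 323 = 1523, q_4 = 2*13 + 7 = 33.
  i=5: a_5=1, p_5 = 1*1523 + 600 = 2123, q_5 = 1*33 + 13 = 46.
  i=6: a_6=1, p_6 = 1*2123 + 1523 = 3646, q_6 = 1*46 + 33 = 79.
  i=7: a_7=6, p_7 = 6*3646 + 2123 = 23999, q_7 = 6*79 + 46 = 520.
Check: 23999^2 - 2130*520^2 = 575952001 - 575952000 = 1, so (x, y) = (23999, 520) solves the equation, and by the theorem it is the least positive solution.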